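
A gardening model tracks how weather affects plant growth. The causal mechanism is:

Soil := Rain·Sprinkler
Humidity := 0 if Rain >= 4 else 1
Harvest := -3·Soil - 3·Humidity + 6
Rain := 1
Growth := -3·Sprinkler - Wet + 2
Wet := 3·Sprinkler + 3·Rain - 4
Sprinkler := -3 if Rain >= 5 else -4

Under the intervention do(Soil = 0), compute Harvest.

3

The intervention breaks the incoming arrows to Soil: Soil := Rain·Sprinkler no longer applies, and Soil = 0.
Humidity = 0 if Rain >= 4 else 1  [with Rain=1]  = 1
Harvest = -3·Soil - 3·Humidity + 6  [with Soil=0, Humidity=1]  = 3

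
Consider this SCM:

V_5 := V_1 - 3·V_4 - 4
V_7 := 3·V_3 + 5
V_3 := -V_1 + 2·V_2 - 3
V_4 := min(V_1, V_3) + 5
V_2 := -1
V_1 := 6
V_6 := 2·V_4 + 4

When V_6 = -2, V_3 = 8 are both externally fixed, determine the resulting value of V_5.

Under do(V_6 = -2, V_3 = 8), each intervened variable's structural equation is replaced by its fixed value.
V_4 = min(V_1, V_3) + 5  [with V_1=6, V_3=8]  = 11
V_5 = V_1 - 3·V_4 - 4  [with V_1=6, V_4=11]  = -31

-31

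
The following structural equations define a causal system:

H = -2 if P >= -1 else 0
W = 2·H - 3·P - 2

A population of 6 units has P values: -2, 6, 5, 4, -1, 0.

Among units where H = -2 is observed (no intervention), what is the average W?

-14.4

Conditioning on H=-2 selects the 5 unit(s) with P ∈ {6, 5, 4, -1, 0}. Their W values: -24, -21, -18, -3, -6. Mean = -14.4.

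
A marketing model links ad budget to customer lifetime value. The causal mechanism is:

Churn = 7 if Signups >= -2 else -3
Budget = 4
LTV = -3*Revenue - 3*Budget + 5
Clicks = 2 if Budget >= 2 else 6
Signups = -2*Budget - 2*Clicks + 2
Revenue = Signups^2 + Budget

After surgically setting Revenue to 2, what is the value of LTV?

The intervention breaks the incoming arrows to Revenue: Revenue = Signups^2 + Budget no longer applies, and Revenue = 2.
LTV = -3*Revenue - 3*Budget + 5  [with Revenue=2, Budget=4]  = -13

-13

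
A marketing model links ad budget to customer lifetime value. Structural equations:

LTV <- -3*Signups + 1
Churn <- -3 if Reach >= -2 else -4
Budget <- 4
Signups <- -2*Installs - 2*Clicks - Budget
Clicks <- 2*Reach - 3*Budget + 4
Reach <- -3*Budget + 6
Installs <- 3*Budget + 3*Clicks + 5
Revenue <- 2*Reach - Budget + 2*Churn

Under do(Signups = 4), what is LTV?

-11

do(Signups=4) replaces the equation Signups <- -2*Installs - 2*Clicks - Budget with the constant Signups = 4.
LTV = -3*Signups + 1  [with Signups=4]  = -11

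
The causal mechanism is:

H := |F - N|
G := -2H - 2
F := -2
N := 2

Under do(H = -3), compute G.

The intervention breaks the incoming arrows to H: H := |F - N| no longer applies, and H = -3.
G = -2H - 2  [with H=-3]  = 4

4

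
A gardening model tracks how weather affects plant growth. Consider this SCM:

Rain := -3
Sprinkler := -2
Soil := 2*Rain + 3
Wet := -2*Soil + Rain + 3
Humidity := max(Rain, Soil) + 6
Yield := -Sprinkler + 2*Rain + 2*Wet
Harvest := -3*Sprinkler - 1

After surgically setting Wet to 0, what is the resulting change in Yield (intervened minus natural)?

-12

Under do(Wet=0), the mechanism Wet := -2*Soil + Rain + 3 is discarded; Wet is fixed at 0.
Yield = -Sprinkler + 2*Rain + 2*Wet  [with Sprinkler=-2, Rain=-3, Wet=0]  = -4
Without intervention: Soil = 2*Rain + 3  [with Rain=-3]  = -3; Wet = -2*Soil + Rain + 3  [with Soil=-3, Rain=-3]  = 6; Yield = -Sprinkler + 2*Rain + 2*Wet  [with Sprinkler=-2, Rain=-3, Wet=6]  = 8.
Change = -4 − 8 = -12.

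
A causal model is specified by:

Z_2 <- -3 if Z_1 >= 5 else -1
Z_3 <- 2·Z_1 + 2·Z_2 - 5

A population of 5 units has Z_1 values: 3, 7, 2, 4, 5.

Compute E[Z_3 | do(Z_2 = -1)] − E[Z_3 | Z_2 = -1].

2.4

The intervention sets Z_2=-1 in all 5 units regardless of Z_1. Recomputing Z_3 per unit gives -1, 7, -3, 1, 3; average 1.4.
Conditioning on Z_2=-1 selects the 3 unit(s) with Z_1 ∈ {3, 2, 4}. Their Z_3 values: -1, -3, 1. Mean = -1.
Difference = 1.4 − (-1) = 2.4.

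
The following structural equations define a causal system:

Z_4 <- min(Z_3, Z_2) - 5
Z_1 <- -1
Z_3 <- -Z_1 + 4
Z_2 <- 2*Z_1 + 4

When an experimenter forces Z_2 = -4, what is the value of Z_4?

-9

Under do(Z_2=-4), the mechanism Z_2 <- 2*Z_1 + 4 is discarded; Z_2 is fixed at -4.
Z_3 = -Z_1 + 4  [with Z_1=-1]  = 5
Z_4 = min(Z_3, Z_2) - 5  [with Z_3=5, Z_2=-4]  = -9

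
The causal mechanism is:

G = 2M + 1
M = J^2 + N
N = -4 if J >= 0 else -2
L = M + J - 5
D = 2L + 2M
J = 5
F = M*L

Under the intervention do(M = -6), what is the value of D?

do(M=-6) replaces the equation M = J^2 + N with the constant M = -6.
L = M + J - 5  [with M=-6, J=5]  = -6
D = 2L + 2M  [with L=-6, M=-6]  = -24

-24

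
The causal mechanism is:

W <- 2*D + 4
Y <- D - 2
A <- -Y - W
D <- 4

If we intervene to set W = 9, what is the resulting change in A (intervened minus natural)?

3

Under do(W=9), the mechanism W <- 2*D + 4 is discarded; W is fixed at 9.
Y = D - 2  [with D=4]  = 2
A = -Y - W  [with Y=2, W=9]  = -11
Without intervention: W = 2*D + 4  [with D=4]  = 12; Y = D - 2  [with D=4]  = 2; A = -Y - W  [with Y=2, W=12]  = -14.
Change = -11 − (-14) = 3.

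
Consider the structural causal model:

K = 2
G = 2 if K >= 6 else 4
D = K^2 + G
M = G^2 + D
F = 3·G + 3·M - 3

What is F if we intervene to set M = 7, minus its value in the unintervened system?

Intervening sets M = 7 and removes its equation (M = G^2 + D).
G = 2 if K >= 6 else 4  [with K=2]  = 4
F = 3·G + 3·M - 3  [with G=4, M=7]  = 30
Without intervention: G = 2 if K >= 6 else 4  [with K=2]  = 4; D = K^2 + G  [with K=2, G=4]  = 8; M = G^2 + D  [with G=4, D=8]  = 24; F = 3·G + 3·M - 3  [with G=4, M=24]  = 81.
Change = 30 − 81 = -51.

-51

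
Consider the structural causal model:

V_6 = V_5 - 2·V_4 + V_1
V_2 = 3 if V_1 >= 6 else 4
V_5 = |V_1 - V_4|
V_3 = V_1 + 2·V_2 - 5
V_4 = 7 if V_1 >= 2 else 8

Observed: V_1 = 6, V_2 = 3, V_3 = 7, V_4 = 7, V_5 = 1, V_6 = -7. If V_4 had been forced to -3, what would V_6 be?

Under do(V_4=-3), the mechanism V_4 = 7 if V_1 >= 2 else 8 is discarded; V_4 is fixed at -3.
V_5 = |V_1 - V_4|  [with V_1=6, V_4=-3]  = 9
V_6 = V_5 - 2·V_4 + V_1  [with V_5=9, V_4=-3, V_1=6]  = 21

21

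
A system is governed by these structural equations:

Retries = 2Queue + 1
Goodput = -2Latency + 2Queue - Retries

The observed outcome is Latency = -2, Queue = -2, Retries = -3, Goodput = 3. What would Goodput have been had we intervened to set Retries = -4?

4

The intervention breaks the incoming arrows to Retries: Retries = 2Queue + 1 no longer applies, and Retries = -4.
Goodput = -2Latency + 2Queue - Retries  [with Latency=-2, Queue=-2, Retries=-4]  = 4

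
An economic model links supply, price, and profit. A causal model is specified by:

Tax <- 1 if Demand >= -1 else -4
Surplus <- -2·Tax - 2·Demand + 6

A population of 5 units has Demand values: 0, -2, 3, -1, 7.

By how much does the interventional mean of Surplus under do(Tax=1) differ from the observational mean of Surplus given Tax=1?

do(Tax=1) breaks Tax's dependence on Demand. With Tax=1 fixed, Surplus across the units is 4, 8, -2, 6, -10, mean 1.2.
E[Surplus|Tax=1] averages over only the 4 units with Tax=1 (Demand = 0, 3, -1, 7): Surplus = 4, -2, 6, -10, mean -0.5.
Difference = 1.2 − (-0.5) = 1.7.

1.7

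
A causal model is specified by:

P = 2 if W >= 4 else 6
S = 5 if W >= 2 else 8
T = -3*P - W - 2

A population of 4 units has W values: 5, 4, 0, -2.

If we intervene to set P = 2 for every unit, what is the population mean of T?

-9.75

The intervention sets P=2 in all 4 units regardless of W. Recomputing T per unit gives -13, -12, -8, -6; average -9.75.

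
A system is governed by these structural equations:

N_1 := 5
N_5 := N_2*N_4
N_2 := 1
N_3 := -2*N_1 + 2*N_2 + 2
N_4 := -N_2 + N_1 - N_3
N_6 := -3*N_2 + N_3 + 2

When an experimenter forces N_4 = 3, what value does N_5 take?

3

Intervening sets N_4 = 3 and removes its equation (N_4 := -N_2 + N_1 - N_3).
N_5 = N_2*N_4  [with N_2=1, N_4=3]  = 3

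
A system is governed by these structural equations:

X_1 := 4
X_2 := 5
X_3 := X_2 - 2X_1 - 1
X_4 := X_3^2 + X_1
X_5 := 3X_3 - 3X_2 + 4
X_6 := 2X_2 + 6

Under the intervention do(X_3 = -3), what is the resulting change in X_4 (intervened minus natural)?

The intervention breaks the incoming arrows to X_3: X_3 := X_2 - 2X_1 - 1 no longer applies, and X_3 = -3.
X_4 = X_3^2 + X_1  [with X_3=-3, X_1=4]  = 13
Without intervention: X_3 = X_2 - 2X_1 - 1  [with X_2=5, X_1=4]  = -4; X_4 = X_3^2 + X_1  [with X_3=-4, X_1=4]  = 20.
Change = 13 − 20 = -7.

-7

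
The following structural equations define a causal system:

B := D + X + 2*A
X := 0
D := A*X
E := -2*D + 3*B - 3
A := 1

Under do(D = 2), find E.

5

do(D=2) replaces the equation D := A*X with the constant D = 2.
B = D + X + 2*A  [with D=2, X=0, A=1]  = 4
E = -2*D + 3*B - 3  [with D=2, B=4]  = 5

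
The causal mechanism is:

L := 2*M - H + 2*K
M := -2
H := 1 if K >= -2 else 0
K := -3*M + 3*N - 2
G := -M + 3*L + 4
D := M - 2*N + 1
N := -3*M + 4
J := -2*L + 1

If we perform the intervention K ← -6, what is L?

-16

do(K=-6) replaces the equation K := -3*M + 3*N - 2 with the constant K = -6.
H = 1 if K >= -2 else 0  [with K=-6]  = 0
L = 2*M - H + 2*K  [with M=-2, H=0, K=-6]  = -16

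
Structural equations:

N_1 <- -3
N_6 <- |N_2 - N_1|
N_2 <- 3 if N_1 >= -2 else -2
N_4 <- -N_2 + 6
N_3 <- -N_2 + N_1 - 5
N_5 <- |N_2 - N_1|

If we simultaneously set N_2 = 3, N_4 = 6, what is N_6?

The joint intervention fixes N_2 = 3, N_4 = 6, removing each variable's own equation.
N_6 = |N_2 - N_1|  [with N_2=3, N_1=-3]  = 6

6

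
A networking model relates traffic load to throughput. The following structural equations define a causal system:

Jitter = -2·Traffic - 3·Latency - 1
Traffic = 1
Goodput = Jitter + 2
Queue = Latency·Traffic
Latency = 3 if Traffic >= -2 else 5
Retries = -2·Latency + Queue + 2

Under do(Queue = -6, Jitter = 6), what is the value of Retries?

The joint intervention fixes Queue = -6, Jitter = 6, removing each variable's own equation.
Latency = 3 if Traffic >= -2 else 5  [with Traffic=1]  = 3
Retries = -2·Latency + Queue + 2  [with Latency=3, Queue=-6]  = -10

-10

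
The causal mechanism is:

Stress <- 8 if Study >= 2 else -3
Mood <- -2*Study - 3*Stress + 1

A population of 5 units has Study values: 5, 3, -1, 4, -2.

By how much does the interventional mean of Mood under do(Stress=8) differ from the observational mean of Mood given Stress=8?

4.4

The intervention sets Stress=8 in all 5 units regardless of Study. Recomputing Mood per unit gives -33, -29, -21, -31, -19; average -26.6.
Observing Stress=8 restricts to units where Stress's equation naturally yields 8: Study ∈ {5, 3, 4}. In that subpopulation Mood = -33, -29, -31, mean -31.
Difference = -26.6 − (-31) = 4.4.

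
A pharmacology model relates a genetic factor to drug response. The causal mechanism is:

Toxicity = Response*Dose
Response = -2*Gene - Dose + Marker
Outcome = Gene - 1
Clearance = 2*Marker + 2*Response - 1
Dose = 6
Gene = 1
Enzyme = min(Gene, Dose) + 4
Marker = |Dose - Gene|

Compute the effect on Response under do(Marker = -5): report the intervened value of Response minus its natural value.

Intervening sets Marker = -5 and removes its equation (Marker = |Dose - Gene|).
Response = -2*Gene - Dose + Marker  [with Gene=1, Dose=6, Marker=-5]  = -13
Without intervention: Marker = |Dose - Gene|  [with Dose=6, Gene=1]  = 5; Response = -2*Gene - Dose + Marker  [with Gene=1, Dose=6, Marker=5]  = -3.
Change = -13 − (-3) = -10.

-10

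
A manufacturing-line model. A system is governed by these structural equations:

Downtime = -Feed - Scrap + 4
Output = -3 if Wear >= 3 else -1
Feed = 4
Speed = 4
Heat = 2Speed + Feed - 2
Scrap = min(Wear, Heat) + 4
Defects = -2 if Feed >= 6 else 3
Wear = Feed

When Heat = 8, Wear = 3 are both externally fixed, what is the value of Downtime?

-7

The joint intervention fixes Heat = 8, Wear = 3, removing each variable's own equation.
Scrap = min(Wear, Heat) + 4  [with Wear=3, Heat=8]  = 7
Downtime = -Feed - Scrap + 4  [with Feed=4, Scrap=7]  = -7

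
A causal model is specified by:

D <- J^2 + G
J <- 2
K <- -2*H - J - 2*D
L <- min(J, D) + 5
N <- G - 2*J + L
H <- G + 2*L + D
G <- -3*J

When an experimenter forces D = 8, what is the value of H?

16

The intervention breaks the incoming arrows to D: D <- J^2 + G no longer applies, and D = 8.
G = -3*J  [with J=2]  = -6
L = min(J, D) + 5  [with J=2, D=8]  = 7
H = G + 2*L + D  [with G=-6, L=7, D=8]  = 16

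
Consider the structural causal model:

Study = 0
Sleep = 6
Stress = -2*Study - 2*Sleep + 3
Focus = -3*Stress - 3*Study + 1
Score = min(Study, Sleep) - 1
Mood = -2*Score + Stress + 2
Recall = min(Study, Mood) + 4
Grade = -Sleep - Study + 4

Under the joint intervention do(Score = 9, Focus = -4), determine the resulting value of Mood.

Setting Score = 9, Focus = -4 by intervention discards those variables' equations.
Stress = -2*Study - 2*Sleep + 3  [with Study=0, Sleep=6]  = -9
Mood = -2*Score + Stress + 2  [with Score=9, Stress=-9]  = -25

-25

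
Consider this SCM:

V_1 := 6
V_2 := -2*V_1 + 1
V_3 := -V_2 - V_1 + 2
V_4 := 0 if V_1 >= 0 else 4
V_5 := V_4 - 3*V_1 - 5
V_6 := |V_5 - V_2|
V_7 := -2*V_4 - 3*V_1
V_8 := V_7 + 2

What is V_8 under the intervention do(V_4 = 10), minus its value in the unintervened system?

do(V_4=10) replaces the equation V_4 := 0 if V_1 >= 0 else 4 with the constant V_4 = 10.
V_7 = -2*V_4 - 3*V_1  [with V_4=10, V_1=6]  = -38
V_8 = V_7 + 2  [with V_7=-38]  = -36
Without intervention: V_4 = 0 if V_1 >= 0 else 4  [with V_1=6]  = 0; V_7 = -2*V_4 - 3*V_1  [with V_4=0, V_1=6]  = -18; V_8 = V_7 + 2  [with V_7=-18]  = -16.
Change = -36 − (-16) = -20.

-20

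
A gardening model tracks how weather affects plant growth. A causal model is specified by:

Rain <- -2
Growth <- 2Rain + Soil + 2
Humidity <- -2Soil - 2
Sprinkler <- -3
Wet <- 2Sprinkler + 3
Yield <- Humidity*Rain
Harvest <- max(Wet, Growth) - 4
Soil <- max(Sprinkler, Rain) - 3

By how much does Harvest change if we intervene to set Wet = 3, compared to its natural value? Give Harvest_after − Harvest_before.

6

do(Wet=3) replaces the equation Wet <- 2Sprinkler + 3 with the constant Wet = 3.
Soil = max(Sprinkler, Rain) - 3  [with Sprinkler=-3, Rain=-2]  = -5
Growth = 2Rain + Soil + 2  [with Rain=-2, Soil=-5]  = -7
Harvest = max(Wet, Growth) - 4  [with Wet=3, Growth=-7]  = -1
Without intervention: Soil = max(Sprinkler, Rain) - 3  [with Sprinkler=-3, Rain=-2]  = -5; Wet = 2Sprinkler + 3  [with Sprinkler=-3]  = -3; Growth = 2Rain + Soil + 2  [with Rain=-2, Soil=-5]  = -7; Harvest = max(Wet, Growth) - 4  [with Wet=-3, Growth=-7]  = -7.
Change = -1 − (-7) = 6.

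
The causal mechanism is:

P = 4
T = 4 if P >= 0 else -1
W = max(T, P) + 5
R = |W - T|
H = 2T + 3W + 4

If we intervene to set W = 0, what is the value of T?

4

Under do(W=0), the mechanism W = max(T, P) + 5 is discarded; W is fixed at 0.
Since T is not a descendant of the intervened variable, it is unaffected.
T = 4 if P >= 0 else -1  [with P=4]  = 4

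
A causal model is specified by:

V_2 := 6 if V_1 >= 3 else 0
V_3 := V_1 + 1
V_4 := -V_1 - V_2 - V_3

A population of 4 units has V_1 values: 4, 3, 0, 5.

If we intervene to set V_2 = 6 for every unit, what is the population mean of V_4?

-13

Every unit gets V_2=6 under the intervention. V_4 values become -15, -13, -7, -17; E[V_4|do(V_2=6)] = -13.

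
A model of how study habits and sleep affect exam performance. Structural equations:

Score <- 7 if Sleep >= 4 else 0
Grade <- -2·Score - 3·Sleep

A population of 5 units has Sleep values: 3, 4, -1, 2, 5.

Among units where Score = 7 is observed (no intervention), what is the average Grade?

-27.5

Conditioning on Score=7 selects the 2 unit(s) with Sleep ∈ {4, 5}. Their Grade values: -26, -29. Mean = -27.5.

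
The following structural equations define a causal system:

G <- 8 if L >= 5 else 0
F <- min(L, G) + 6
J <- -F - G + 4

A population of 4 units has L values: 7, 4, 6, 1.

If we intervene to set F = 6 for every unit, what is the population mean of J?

-6

The intervention sets F=6 in all 4 units regardless of L. Recomputing J per unit gives -10, -2, -10, -2; average -6.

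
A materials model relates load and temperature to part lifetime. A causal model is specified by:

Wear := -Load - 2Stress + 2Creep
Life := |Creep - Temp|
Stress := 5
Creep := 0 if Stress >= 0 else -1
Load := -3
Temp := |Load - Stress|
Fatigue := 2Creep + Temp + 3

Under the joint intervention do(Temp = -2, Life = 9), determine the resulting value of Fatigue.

1

Under do(Temp = -2, Life = 9), each intervened variable's structural equation is replaced by its fixed value.
Creep = 0 if Stress >= 0 else -1  [with Stress=5]  = 0
Fatigue = 2Creep + Temp + 3  [with Creep=0, Temp=-2]  = 1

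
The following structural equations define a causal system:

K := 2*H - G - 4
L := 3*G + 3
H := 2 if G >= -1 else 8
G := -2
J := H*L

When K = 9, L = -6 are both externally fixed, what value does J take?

Under do(K = 9, L = -6), each intervened variable's structural equation is replaced by its fixed value.
H = 2 if G >= -1 else 8  [with G=-2]  = 8
J = H*L  [with H=8, L=-6]  = -48

-48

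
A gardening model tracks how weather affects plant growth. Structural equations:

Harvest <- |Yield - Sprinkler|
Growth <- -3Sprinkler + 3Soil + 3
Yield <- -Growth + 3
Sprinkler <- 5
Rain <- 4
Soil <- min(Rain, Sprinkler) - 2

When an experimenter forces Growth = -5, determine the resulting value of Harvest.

3

Under do(Growth=-5), the mechanism Growth <- -3Sprinkler + 3Soil + 3 is discarded; Growth is fixed at -5.
Yield = -Growth + 3  [with Growth=-5]  = 8
Harvest = |Yield - Sprinkler|  [with Yield=8, Sprinkler=5]  = 3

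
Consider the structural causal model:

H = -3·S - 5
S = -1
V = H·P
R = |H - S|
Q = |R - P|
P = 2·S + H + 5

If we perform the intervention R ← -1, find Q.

2

The intervention breaks the incoming arrows to R: R = |H - S| no longer applies, and R = -1.
H = -3·S - 5  [with S=-1]  = -2
P = 2·S + H + 5  [with S=-1, H=-2]  = 1
Q = |R - P|  [with R=-1, P=1]  = 2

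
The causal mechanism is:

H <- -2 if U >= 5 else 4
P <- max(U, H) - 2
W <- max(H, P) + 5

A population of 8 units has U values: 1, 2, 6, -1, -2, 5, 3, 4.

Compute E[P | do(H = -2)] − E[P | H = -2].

-3.25

The intervention sets H=-2 in all 8 units regardless of U. Recomputing P per unit gives -1, 0, 4, -3, -4, 3, 1, 2; average 0.25.
Observing H=-2 restricts to units where H's equation naturally yields -2: U ∈ {6, 5}. In that subpopulation P = 4, 3, mean 3.5.
Difference = 0.25 − 3.5 = -3.25.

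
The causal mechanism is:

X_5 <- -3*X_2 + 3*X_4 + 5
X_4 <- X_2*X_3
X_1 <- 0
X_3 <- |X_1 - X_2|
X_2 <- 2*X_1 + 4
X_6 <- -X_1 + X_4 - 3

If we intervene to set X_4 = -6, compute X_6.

-9

Under do(X_4=-6), the mechanism X_4 <- X_2*X_3 is discarded; X_4 is fixed at -6.
X_6 = -X_1 + X_4 - 3  [with X_1=0, X_4=-6]  = -9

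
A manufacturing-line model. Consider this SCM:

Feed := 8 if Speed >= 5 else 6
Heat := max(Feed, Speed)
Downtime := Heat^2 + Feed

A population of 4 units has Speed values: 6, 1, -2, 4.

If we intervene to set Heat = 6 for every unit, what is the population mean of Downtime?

Under do(Heat=6), Heat's equation is replaced by Heat=6 for every unit. Per-unit Downtime: 44, 42, 42, 42. Mean = 42.5.

42.5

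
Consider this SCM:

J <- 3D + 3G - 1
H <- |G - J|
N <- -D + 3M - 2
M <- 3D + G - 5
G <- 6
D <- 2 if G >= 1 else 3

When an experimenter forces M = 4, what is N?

8

The intervention breaks the incoming arrows to M: M <- 3D + G - 5 no longer applies, and M = 4.
D = 2 if G >= 1 else 3  [with G=6]  = 2
N = -D + 3M - 2  [with D=2, M=4]  = 8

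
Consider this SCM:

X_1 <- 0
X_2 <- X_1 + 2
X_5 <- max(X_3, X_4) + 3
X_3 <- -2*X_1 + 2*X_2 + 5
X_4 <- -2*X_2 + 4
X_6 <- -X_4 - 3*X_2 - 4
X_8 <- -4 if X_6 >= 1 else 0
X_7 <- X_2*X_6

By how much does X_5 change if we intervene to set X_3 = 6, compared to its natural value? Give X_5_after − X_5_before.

do(X_3=6) replaces the equation X_3 <- -2*X_1 + 2*X_2 + 5 with the constant X_3 = 6.
X_2 = X_1 + 2  [with X_1=0]  = 2
X_4 = -2*X_2 + 4  [with X_2=2]  = 0
X_5 = max(X_3, X_4) + 3  [with X_3=6, X_4=0]  = 9
Without intervention: X_2 = X_1 + 2  [with X_1=0]  = 2; X_3 = -2*X_1 + 2*X_2 + 5  [with X_1=0, X_2=2]  = 9; X_4 = -2*X_2 + 4  [with X_2=2]  = 0; X_5 = max(X_3, X_4) + 3  [with X_3=9, X_4=0]  = 12.
Change = 9 − 12 = -3.

-3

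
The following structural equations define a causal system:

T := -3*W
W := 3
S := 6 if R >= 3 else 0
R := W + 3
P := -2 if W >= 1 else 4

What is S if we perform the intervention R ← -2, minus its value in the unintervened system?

-6

do(R=-2) replaces the equation R := W + 3 with the constant R = -2.
S = 6 if R >= 3 else 0  [with R=-2]  = 0
Without intervention: R = W + 3  [with W=3]  = 6; S = 6 if R >= 3 else 0  [with R=6]  = 6.
Change = 0 − 6 = -6.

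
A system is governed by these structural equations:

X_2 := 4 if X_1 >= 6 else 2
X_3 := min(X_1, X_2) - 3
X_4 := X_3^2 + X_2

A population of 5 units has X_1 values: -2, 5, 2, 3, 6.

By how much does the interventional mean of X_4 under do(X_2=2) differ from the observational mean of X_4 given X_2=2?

Under do(X_2=2), X_2's equation is replaced by X_2=2 for every unit. Per-unit X_4: 27, 3, 3, 3, 3. Mean = 7.8.
Observing X_2=2 restricts to units where X_2's equation naturally yields 2: X_1 ∈ {-2, 5, 2, 3}. In that subpopulation X_4 = 27, 3, 3, 3, mean 9.
Difference = 7.8 − 9 = -1.2.

-1.2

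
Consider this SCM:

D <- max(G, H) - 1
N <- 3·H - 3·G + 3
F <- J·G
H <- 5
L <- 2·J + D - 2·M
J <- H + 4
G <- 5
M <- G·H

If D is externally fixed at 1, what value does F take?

do(D=1) replaces the equation D <- max(G, H) - 1 with the constant D = 1.
F is not downstream of the intervention, so its value is determined by the original equations.
J = H + 4  [with H=5]  = 9
F = J·G  [with J=9, G=5]  = 45

45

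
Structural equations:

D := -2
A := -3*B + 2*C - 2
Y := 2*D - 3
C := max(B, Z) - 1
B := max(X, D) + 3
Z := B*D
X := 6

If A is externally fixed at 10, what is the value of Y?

Intervening sets A = 10 and removes its equation (A := -3*B + 2*C - 2).
No directed path runs from A to Y, so Y keeps its natural value.
Y = 2*D - 3  [with D=-2]  = -7

-7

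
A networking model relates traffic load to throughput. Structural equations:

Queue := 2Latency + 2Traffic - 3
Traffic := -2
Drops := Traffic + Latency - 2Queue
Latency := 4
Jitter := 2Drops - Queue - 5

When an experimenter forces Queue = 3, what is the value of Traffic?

Under do(Queue=3), the mechanism Queue := 2Latency + 2Traffic - 3 is discarded; Queue is fixed at 3.
Traffic is not downstream of the intervention, so its value is determined by the original equations.

-2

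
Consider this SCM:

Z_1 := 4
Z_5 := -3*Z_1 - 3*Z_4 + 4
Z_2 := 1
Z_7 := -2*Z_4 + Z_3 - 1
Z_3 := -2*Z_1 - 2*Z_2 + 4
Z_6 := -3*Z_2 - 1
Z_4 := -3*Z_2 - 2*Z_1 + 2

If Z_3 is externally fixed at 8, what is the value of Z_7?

25

The intervention breaks the incoming arrows to Z_3: Z_3 := -2*Z_1 - 2*Z_2 + 4 no longer applies, and Z_3 = 8.
Z_4 = -3*Z_2 - 2*Z_1 + 2  [with Z_2=1, Z_1=4]  = -9
Z_7 = -2*Z_4 + Z_3 - 1  [with Z_4=-9, Z_3=8]  = 25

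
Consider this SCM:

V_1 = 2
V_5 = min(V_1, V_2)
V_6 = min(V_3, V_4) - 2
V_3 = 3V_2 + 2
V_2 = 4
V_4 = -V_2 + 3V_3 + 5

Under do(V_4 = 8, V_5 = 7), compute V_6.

The joint intervention fixes V_4 = 8, V_5 = 7, removing each variable's own equation.
V_3 = 3V_2 + 2  [with V_2=4]  = 14
V_6 = min(V_3, V_4) - 2  [with V_3=14, V_4=8]  = 6

6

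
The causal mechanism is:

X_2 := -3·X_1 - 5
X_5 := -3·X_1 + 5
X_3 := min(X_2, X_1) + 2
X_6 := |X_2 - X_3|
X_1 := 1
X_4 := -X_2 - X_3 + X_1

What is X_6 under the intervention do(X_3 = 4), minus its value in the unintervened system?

10

The intervention breaks the incoming arrows to X_3: X_3 := min(X_2, X_1) + 2 no longer applies, and X_3 = 4.
X_2 = -3·X_1 - 5  [with X_1=1]  = -8
X_6 = |X_2 - X_3|  [with X_2=-8, X_3=4]  = 12
Without intervention: X_2 = -3·X_1 - 5  [with X_1=1]  = -8; X_3 = min(X_2, X_1) + 2  [with X_2=-8, X_1=1]  = -6; X_6 = |X_2 - X_3|  [with X_2=-8, X_3=-6]  = 2.
Change = 12 − 2 = 10.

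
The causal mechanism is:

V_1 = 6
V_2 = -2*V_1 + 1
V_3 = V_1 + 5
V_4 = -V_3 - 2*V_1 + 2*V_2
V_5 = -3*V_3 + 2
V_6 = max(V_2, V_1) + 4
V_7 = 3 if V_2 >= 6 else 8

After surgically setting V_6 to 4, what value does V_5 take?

do(V_6=4) replaces the equation V_6 = max(V_2, V_1) + 4 with the constant V_6 = 4.
Since V_5 is not a descendant of the intervened variable, it is unaffected.
V_3 = V_1 + 5  [with V_1=6]  = 11
V_5 = -3*V_3 + 2  [with V_3=11]  = -31

-31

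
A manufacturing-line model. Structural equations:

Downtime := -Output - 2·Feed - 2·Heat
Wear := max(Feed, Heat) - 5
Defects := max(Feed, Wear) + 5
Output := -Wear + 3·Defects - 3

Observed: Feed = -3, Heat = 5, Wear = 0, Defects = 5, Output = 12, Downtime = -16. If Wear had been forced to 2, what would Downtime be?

The intervention breaks the incoming arrows to Wear: Wear := max(Feed, Heat) - 5 no longer applies, and Wear = 2.
Defects = max(Feed, Wear) + 5  [with Feed=-3, Wear=2]  = 7
Output = -Wear + 3·Defects - 3  [with Wear=2, Defects=7]  = 16
Downtime = -Output - 2·Feed - 2·Heat  [with Output=16, Feed=-3, Heat=5]  = -20

-20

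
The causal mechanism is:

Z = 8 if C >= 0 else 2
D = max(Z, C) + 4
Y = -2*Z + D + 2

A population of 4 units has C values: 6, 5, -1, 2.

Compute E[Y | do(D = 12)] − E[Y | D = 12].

Under do(D=12), D's equation is replaced by D=12 for every unit. Per-unit Y: -2, -2, 10, -2. Mean = 1.
E[Y|D=12] averages over only the 3 units with D=12 (C = 6, 5, 2): Y = -2, -2, -2, mean -2.
Difference = 1 − (-2) = 3.

3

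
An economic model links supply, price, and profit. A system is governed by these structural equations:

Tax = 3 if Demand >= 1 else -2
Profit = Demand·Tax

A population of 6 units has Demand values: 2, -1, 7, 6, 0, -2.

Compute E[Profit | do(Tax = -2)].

-4

The intervention sets Tax=-2 in all 6 units regardless of Demand. Recomputing Profit per unit gives -4, 2, -14, -12, 0, 4; average -4.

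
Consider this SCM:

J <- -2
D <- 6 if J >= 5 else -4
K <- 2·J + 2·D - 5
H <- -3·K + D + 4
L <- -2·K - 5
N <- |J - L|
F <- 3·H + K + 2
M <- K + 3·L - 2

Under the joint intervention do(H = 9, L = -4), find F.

12

Under do(H = 9, L = -4), each intervened variable's structural equation is replaced by its fixed value.
D = 6 if J >= 5 else -4  [with J=-2]  = -4
K = 2·J + 2·D - 5  [with J=-2, D=-4]  = -17
F = 3·H + K + 2  [with H=9, K=-17]  = 12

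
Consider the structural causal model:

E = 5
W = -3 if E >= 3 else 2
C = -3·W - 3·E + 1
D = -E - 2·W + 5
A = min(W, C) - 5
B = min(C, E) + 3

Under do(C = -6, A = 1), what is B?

-3

Setting C = -6, A = 1 by intervention discards those variables' equations.
B = min(C, E) + 3  [with C=-6, E=5]  = -3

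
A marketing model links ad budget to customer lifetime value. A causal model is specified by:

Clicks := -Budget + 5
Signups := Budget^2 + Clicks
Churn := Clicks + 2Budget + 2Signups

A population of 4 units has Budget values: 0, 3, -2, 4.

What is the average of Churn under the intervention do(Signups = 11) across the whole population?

28.25

Every unit gets Signups=11 under the intervention. Churn values become 27, 30, 25, 31; E[Churn|do(Signups=11)] = 28.25.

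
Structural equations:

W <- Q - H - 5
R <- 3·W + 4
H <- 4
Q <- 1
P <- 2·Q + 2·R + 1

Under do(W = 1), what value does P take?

do(W=1) replaces the equation W <- Q - H - 5 with the constant W = 1.
R = 3·W + 4  [with W=1]  = 7
P = 2·Q + 2·R + 1  [with Q=1, R=7]  = 17

17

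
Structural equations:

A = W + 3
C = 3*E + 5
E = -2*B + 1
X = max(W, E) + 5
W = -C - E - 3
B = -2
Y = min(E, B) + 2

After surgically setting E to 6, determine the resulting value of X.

do(E=6) replaces the equation E = -2*B + 1 with the constant E = 6.
C = 3*E + 5  [with E=6]  = 23
W = -C - E - 3  [with C=23, E=6]  = -32
X = max(W, E) + 5  [with W=-32, E=6]  = 11

11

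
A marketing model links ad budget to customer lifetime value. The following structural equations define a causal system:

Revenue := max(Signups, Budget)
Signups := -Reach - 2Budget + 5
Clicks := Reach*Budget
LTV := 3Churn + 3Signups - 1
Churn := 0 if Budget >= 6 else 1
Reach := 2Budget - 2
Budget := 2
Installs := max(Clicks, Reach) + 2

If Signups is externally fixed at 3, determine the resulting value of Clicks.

4

do(Signups=3) replaces the equation Signups := -Reach - 2Budget + 5 with the constant Signups = 3.
Clicks is not downstream of the intervention, so its value is determined by the original equations.
Reach = 2Budget - 2  [with Budget=2]  = 2
Clicks = Reach*Budget  [with Reach=2, Budget=2]  = 4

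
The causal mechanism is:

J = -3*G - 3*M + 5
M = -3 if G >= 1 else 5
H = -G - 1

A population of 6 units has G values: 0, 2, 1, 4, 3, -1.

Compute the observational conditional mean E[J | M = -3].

Observing M=-3 restricts to units where M's equation naturally yields -3: G ∈ {2, 1, 4, 3}. In that subpopulation J = 8, 11, 2, 5, mean 6.5.

6.5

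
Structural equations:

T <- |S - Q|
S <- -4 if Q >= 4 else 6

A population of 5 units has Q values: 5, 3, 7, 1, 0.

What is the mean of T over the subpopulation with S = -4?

Conditioning on S=-4 selects the 2 unit(s) with Q ∈ {5, 7}. Their T values: 9, 11. Mean = 10.

10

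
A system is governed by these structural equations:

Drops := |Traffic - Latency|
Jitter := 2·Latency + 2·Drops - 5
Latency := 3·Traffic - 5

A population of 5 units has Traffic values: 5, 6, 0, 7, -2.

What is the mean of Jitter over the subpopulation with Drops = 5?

Conditioning on Drops=5 selects the 2 unit(s) with Traffic ∈ {5, 0}. Their Jitter values: 25, -5. Mean = 10.

10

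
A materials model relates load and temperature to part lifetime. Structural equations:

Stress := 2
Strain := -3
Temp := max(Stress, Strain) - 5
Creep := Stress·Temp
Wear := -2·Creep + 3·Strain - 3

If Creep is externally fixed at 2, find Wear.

-16

Intervening sets Creep = 2 and removes its equation (Creep := Stress·Temp).
Wear = -2·Creep + 3·Strain - 3  [with Creep=2, Strain=-3]  = -16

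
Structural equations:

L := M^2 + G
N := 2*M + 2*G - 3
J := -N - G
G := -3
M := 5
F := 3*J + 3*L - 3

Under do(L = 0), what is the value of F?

The intervention breaks the incoming arrows to L: L := M^2 + G no longer applies, and L = 0.
N = 2*M + 2*G - 3  [with M=5, G=-3]  = 1
J = -N - G  [with N=1, G=-3]  = 2
F = 3*J + 3*L - 3  [with J=2, L=0]  = 3

3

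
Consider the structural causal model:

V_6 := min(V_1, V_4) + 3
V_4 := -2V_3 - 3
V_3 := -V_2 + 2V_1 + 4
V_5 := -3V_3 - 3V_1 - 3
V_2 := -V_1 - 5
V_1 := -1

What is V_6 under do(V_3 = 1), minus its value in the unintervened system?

10

The intervention breaks the incoming arrows to V_3: V_3 := -V_2 + 2V_1 + 4 no longer applies, and V_3 = 1.
V_4 = -2V_3 - 3  [with V_3=1]  = -5
V_6 = min(V_1, V_4) + 3  [with V_1=-1, V_4=-5]  = -2
Without intervention: V_2 = -V_1 - 5  [with V_1=-1]  = -4; V_3 = -V_2 + 2V_1 + 4  [with V_2=-4, V_1=-1]  = 6; V_4 = -2V_3 - 3  [with V_3=6]  = -15; V_6 = min(V_1, V_4) + 3  [with V_1=-1, V_4=-15]  = -12.
Change = -2 − (-12) = 10.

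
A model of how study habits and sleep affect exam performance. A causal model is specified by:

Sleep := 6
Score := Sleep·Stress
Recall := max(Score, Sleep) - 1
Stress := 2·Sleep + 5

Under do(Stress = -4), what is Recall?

5

Under do(Stress=-4), the mechanism Stress := 2·Sleep + 5 is discarded; Stress is fixed at -4.
Score = Sleep·Stress  [with Sleep=6, Stress=-4]  = -24
Recall = max(Score, Sleep) - 1  [with Score=-24, Sleep=6]  = 5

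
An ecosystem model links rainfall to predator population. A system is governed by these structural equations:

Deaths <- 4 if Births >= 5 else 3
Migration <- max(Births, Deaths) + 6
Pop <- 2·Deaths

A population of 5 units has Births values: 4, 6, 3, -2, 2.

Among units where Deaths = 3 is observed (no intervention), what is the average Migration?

9.25

Conditioning on Deaths=3 selects the 4 unit(s) with Births ∈ {4, 3, -2, 2}. Their Migration values: 10, 9, 9, 9. Mean = 9.25.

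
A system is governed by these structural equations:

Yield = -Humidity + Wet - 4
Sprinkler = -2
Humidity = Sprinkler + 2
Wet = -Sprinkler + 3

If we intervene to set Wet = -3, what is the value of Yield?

Under do(Wet=-3), the mechanism Wet = -Sprinkler + 3 is discarded; Wet is fixed at -3.
Humidity = Sprinkler + 2  [with Sprinkler=-2]  = 0
Yield = -Humidity + Wet - 4  [with Humidity=0, Wet=-3]  = -7

-7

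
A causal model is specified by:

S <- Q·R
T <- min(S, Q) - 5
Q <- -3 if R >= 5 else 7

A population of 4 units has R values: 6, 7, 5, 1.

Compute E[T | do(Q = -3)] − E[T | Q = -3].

Under do(Q=-3), Q's equation is replaced by Q=-3 for every unit. Per-unit T: -23, -26, -20, -8. Mean = -19.25.
E[T|Q=-3] averages over only the 3 units with Q=-3 (R = 6, 7, 5): T = -23, -26, -20, mean -23.
Difference = -19.25 − (-23) = 3.75.

3.75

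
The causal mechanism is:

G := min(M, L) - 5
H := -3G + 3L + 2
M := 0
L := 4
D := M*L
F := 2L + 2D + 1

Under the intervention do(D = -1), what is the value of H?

29

The intervention breaks the incoming arrows to D: D := M*L no longer applies, and D = -1.
No directed path runs from D to H, so H keeps its natural value.
G = min(M, L) - 5  [with M=0, L=4]  = -5
H = -3G + 3L + 2  [with G=-5, L=4]  = 29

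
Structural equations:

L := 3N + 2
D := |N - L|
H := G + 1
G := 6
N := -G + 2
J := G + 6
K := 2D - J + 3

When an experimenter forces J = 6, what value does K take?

The intervention breaks the incoming arrows to J: J := G + 6 no longer applies, and J = 6.
N = -G + 2  [with G=6]  = -4
L = 3N + 2  [with N=-4]  = -10
D = |N - L|  [with N=-4, L=-10]  = 6
K = 2D - J + 3  [with D=6, J=6]  = 9

9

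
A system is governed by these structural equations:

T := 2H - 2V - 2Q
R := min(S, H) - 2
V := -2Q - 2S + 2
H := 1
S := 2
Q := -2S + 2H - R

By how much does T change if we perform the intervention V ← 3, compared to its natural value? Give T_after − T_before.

The intervention breaks the incoming arrows to V: V := -2Q - 2S + 2 no longer applies, and V = 3.
R = min(S, H) - 2  [with S=2, H=1]  = -1
Q = -2S + 2H - R  [with S=2, H=1, R=-1]  = -1
T = 2H - 2V - 2Q  [with H=1, V=3, Q=-1]  = -2
Without intervention: R = min(S, H) - 2  [with S=2, H=1]  = -1; Q = -2S + 2H - R  [with S=2, H=1, R=-1]  = -1; V = -2Q - 2S + 2  [with Q=-1, S=2]  = 0; T = 2H - 2V - 2Q  [with H=1, V=0, Q=-1]  = 4.
Change = -2 − 4 = -6.

-6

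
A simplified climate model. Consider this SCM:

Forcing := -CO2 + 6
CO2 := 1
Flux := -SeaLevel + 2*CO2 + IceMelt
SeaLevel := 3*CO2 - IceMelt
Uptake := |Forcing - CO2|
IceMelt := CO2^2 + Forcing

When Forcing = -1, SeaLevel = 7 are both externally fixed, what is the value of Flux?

Setting Forcing = -1, SeaLevel = 7 by intervention discards those variables' equations.
IceMelt = CO2^2 + Forcing  [with CO2=1, Forcing=-1]  = 0
Flux = -SeaLevel + 2*CO2 + IceMelt  [with SeaLevel=7, CO2=1, IceMelt=0]  = -5

-5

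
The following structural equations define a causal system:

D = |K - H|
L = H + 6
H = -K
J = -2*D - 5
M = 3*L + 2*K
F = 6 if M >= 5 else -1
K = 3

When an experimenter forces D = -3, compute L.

3

do(D=-3) replaces the equation D = |K - H| with the constant D = -3.
L is not downstream of the intervention, so its value is determined by the original equations.
H = -K  [with K=3]  = -3
L = H + 6  [with H=-3]  = 3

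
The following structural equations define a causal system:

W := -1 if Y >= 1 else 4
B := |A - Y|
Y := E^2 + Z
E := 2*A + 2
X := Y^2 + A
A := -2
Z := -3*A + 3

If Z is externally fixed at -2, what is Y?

2

The intervention breaks the incoming arrows to Z: Z := -3*A + 3 no longer applies, and Z = -2.
E = 2*A + 2  [with A=-2]  = -2
Y = E^2 + Z  [with E=-2, Z=-2]  = 2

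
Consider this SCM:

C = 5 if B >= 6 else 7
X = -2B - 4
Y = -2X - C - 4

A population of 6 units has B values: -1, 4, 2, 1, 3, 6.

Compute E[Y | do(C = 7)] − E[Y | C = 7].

Under do(C=7), C's equation is replaced by C=7 for every unit. Per-unit Y: -7, 13, 5, 1, 9, 21. Mean = 7.
Conditioning on C=7 selects the 5 unit(s) with B ∈ {-1, 4, 2, 1, 3}. Their Y values: -7, 13, 5, 1, 9. Mean = 4.2.
Difference = 7 − 4.2 = 2.8.

2.8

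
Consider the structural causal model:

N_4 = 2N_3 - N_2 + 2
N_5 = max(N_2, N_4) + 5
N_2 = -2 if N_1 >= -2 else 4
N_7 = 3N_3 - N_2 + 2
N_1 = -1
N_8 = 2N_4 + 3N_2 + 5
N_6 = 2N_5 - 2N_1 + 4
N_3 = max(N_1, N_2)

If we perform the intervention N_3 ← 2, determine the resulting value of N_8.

15

The intervention breaks the incoming arrows to N_3: N_3 = max(N_1, N_2) no longer applies, and N_3 = 2.
N_2 = -2 if N_1 >= -2 else 4  [with N_1=-1]  = -2
N_4 = 2N_3 - N_2 + 2  [with N_3=2, N_2=-2]  = 8
N_8 = 2N_4 + 3N_2 + 5  [with N_4=8, N_2=-2]  = 15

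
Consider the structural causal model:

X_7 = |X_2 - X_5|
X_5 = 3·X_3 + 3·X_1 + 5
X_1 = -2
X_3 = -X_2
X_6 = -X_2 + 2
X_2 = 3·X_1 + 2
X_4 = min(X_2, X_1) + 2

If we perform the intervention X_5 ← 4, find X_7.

Under do(X_5=4), the mechanism X_5 = 3·X_3 + 3·X_1 + 5 is discarded; X_5 is fixed at 4.
X_2 = 3·X_1 + 2  [with X_1=-2]  = -4
X_7 = |X_2 - X_5|  [with X_2=-4, X_5=4]  = 8

8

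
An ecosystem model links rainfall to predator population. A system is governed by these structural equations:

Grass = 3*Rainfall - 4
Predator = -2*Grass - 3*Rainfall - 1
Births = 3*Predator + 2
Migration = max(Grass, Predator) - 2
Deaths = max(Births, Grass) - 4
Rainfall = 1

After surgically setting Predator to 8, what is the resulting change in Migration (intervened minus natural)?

9

The intervention breaks the incoming arrows to Predator: Predator = -2*Grass - 3*Rainfall - 1 no longer applies, and Predator = 8.
Grass = 3*Rainfall - 4  [with Rainfall=1]  = -1
Migration = max(Grass, Predator) - 2  [with Grass=-1, Predator=8]  = 6
Without intervention: Grass = 3*Rainfall - 4  [with Rainfall=1]  = -1; Predator = -2*Grass - 3*Rainfall - 1  [with Grass=-1, Rainfall=1]  = -2; Migration = max(Grass, Predator) - 2  [with Grass=-1, Predator=-2]  = -3.
Change = 6 − (-3) = 9.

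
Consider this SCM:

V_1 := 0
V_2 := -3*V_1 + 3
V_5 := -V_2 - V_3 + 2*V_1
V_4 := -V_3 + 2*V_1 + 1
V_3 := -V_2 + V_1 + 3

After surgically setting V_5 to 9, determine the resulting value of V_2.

Under do(V_5=9), the mechanism V_5 := -V_2 - V_3 + 2*V_1 is discarded; V_5 is fixed at 9.
No directed path runs from V_5 to V_2, so V_2 keeps its natural value.
V_2 = -3*V_1 + 3  [with V_1=0]  = 3

3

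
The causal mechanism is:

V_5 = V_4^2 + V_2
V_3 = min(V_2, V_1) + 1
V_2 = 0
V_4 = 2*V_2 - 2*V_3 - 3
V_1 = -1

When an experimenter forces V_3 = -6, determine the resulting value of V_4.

9

The intervention breaks the incoming arrows to V_3: V_3 = min(V_2, V_1) + 1 no longer applies, and V_3 = -6.
V_4 = 2*V_2 - 2*V_3 - 3  [with V_2=0, V_3=-6]  = 9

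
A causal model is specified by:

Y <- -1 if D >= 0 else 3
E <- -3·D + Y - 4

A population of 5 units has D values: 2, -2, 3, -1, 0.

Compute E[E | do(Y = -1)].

-6.2

Under do(Y=-1), Y's equation is replaced by Y=-1 for every unit. Per-unit E: -11, 1, -14, -2, -5. Mean = -6.2.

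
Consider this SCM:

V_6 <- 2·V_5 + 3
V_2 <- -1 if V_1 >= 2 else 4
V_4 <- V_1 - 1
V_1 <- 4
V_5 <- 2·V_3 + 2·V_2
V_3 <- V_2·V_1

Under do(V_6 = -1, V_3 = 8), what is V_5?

14

Under do(V_6 = -1, V_3 = 8), each intervened variable's structural equation is replaced by its fixed value.
V_2 = -1 if V_1 >= 2 else 4  [with V_1=4]  = -1
V_5 = 2·V_3 + 2·V_2  [with V_3=8, V_2=-1]  = 14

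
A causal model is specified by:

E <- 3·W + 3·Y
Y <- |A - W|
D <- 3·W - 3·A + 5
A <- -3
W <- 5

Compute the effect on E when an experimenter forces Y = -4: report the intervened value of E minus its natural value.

do(Y=-4) replaces the equation Y <- |A - W| with the constant Y = -4.
E = 3·W + 3·Y  [with W=5, Y=-4]  = 3
Without intervention: Y = |A - W|  [with A=-3, W=5]  = 8; E = 3·W + 3·Y  [with W=5, Y=8]  = 39.
Change = 3 − 39 = -36.

-36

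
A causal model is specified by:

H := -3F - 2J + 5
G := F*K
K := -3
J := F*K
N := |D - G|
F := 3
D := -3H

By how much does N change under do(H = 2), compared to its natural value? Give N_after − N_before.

-30

Under do(H=2), the mechanism H := -3F - 2J + 5 is discarded; H is fixed at 2.
G = F*K  [with F=3, K=-3]  = -9
D = -3H  [with H=2]  = -6
N = |D - G|  [with D=-6, G=-9]  = 3
Without intervention: G = F*K  [with F=3, K=-3]  = -9; J = F*K  [with F=3, K=-3]  = -9; H = -3F - 2J + 5  [with F=3, J=-9]  = 14; D = -3H  [with H=14]  = -42; N = |D - G|  [with D=-42, G=-9]  = 33.
Change = 3 − 33 = -30.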